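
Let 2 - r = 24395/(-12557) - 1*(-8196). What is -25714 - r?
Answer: -220023035/12557 ≈ -17522.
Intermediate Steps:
r = -102867663/12557 (r = 2 - (24395/(-12557) - 1*(-8196)) = 2 - (24395*(-1/12557) + 8196) = 2 - (-24395/12557 + 8196) = 2 - 1*102892777/12557 = 2 - 102892777/12557 = -102867663/12557 ≈ -8192.1)
-25714 - r = -25714 - 1*(-102867663/12557) = -25714 + 102867663/12557 = -220023035/12557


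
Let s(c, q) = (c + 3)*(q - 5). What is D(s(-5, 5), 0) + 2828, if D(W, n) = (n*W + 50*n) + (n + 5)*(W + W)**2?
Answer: 2828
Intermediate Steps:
s(c, q) = (-5 + q)*(3 + c) (s(c, q) = (3 + c)*(-5 + q) = (-5 + q)*(3 + c))
D(W, n) = 50*n + W*n + 4*W**2*(5 + n) (D(W, n) = (W*n + 50*n) + (5 + n)*(2*W)**2 = (50*n + W*n) + (5 + n)*(4*W**2) = (50*n + W*n) + 4*W**2*(5 + n) = 50*n + W*n + 4*W**2*(5 + n))
D(s(-5, 5), 0) + 2828 = (20*(-15 - 5*(-5) + 3*5 - 5*5)**2 + 50*0 + (-15 - 5*(-5) + 3*5 - 5*5)*0 + 4*0*(-15 - 5*(-5) + 3*5 - 5*5)**2) + 2828 = (20*(-15 + 25 + 15 - 25)**2 + 0 + (-15 + 25 + 15 - 25)*0 + 4*0*(-15 + 25 + 15 - 25)**2) + 2828 = (20*0**2 + 0 + 0*0 + 4*0*0**2) + 2828 = (20*0 + 0 + 0 + 4*0*0) + 2828 = (0 + 0 + 0 + 0) + 2828 = 0 + 2828 = 2828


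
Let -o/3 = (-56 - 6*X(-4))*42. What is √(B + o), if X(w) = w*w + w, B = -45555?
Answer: I*√29427 ≈ 171.54*I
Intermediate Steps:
X(w) = w + w² (X(w) = w² + w = w + w²)
o = 16128 (o = -3*(-56 - (-24)*(1 - 4))*42 = -3*(-56 - (-24)*(-3))*42 = -3*(-56 - 6*12)*42 = -3*(-56 - 72)*42 = -(-384)*42 = -3*(-5376) = 16128)
√(B + o) = √(-45555 + 16128) = √(-29427) = I*√29427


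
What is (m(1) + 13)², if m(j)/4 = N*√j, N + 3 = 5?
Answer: 441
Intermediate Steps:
N = 2 (N = -3 + 5 = 2)
m(j) = 8*√j (m(j) = 4*(2*√j) = 8*√j)
(m(1) + 13)² = (8*√1 + 13)² = (8*1 + 13)² = (8 + 13)² = 21² = 441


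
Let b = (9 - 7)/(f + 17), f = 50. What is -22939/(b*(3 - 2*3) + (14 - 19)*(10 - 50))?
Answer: -1536913/13394 ≈ -114.75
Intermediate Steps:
b = 2/67 (b = (9 - 7)/(50 + 17) = 2/67 ≈ 0.029851)
-22939/(b*(3 - 2*3) + (14 - 19)*(10 - 50)) = -22939/(2*(3 - 2*3)/67 + (14 - 19)*(10 - 50)) = -22939/(2*(3 - 6)/67 - 5*(-40)) = -22939/((2/67)*(-3) + 200) = -22939/(-6/67 + 200) = -22939/13394/67 = -22939*67/13394 = -1536913/13394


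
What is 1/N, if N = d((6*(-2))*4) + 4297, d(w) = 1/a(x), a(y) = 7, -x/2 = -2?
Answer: 7/30080 ≈ 0.00023271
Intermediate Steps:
x = 4 (x = -2*(-2) = 4)
d(w) = ⅐ (d(w) = 1/7 = ⅐)
N = 30080/7 (N = ⅐ + 4297 = 30080/7 ≈ 4297.1)
1/N = 1/(30080/7) = 7/30080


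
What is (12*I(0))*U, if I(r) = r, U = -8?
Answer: 0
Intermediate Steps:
(12*I(0))*U = (12*0)*(-8) = 0*(-8) = 0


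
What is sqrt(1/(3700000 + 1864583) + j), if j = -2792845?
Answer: I*sqrt(9608809277846889958)/1854861 ≈ 1671.2*I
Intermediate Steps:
sqrt(1/(3700000 + 1864583) + j) = sqrt(1/(3700000 + 1864583) - 2792845) = sqrt(1/5564583 - 2792845) = sqrt(-15541017808634/5564583) = I*sqrt(9608809277846889958)/1854861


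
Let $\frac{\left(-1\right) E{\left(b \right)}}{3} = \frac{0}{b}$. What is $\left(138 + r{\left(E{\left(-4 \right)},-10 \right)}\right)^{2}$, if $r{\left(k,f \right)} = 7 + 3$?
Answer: $21904$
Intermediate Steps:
$E{\left(b \right)} = 0$ ($E{\left(b \right)} = - 3 \frac{0}{b} = \left(-3\right) 0 = 0$)
$r{\left(k,f \right)} = 10$
$\left(138 + r{\left(E{\left(-4 \right)},-10 \right)}\right)^{2} = \left(138 + 10\right)^{2} = 148^{2} = 21904$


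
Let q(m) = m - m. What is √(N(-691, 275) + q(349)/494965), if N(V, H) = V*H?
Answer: 5*I*√7601 ≈ 435.92*I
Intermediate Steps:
N(V, H) = H*V
q(m) = 0
√(N(-691, 275) + q(349)/494965) = √(275*(-691) + 0/494965) = √(-190025 + 0*(1/494965)) = √(-190025 + 0) = √(-190025) = 5*I*√7601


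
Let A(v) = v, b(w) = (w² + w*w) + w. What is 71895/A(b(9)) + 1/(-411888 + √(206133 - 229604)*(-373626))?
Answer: 84391820858463666887/200723296012199235 + 7*I*√479/63386304003852390 ≈ 420.44 + 2.417e-15*I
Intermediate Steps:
b(w) = w + 2*w² (b(w) = (w² + w²) + w = 2*w² + w = w + 2*w²)
71895/A(b(9)) + 1/(-411888 + √(206133 - 229604)*(-373626)) = 71895/((9*(1 + 2*9))) + 1/(-411888 + √(206133 - 229604)*(-373626)) = 71895/((9*(1 + 18))) - 1/373626/(-411888 + √(-23471)) = 71895/((9*19)) - 1/373626/(-411888 + 7*I*√479) = 71895/171 - 1/(373626*(-411888 + 7*I*√479)) = 71895*(1/171) - 1/(373626*(-411888 + 7*I*√479)) = 23965/57 - 1/(373626*(-411888 + 7*I*√479))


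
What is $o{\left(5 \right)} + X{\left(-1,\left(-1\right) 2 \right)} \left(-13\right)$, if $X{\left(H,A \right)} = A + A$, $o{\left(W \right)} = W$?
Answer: $57$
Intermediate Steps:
$X{\left(H,A \right)} = 2 A$
$o{\left(5 \right)} + X{\left(-1,\left(-1\right) 2 \right)} \left(-13\right) = 5 + 2 \left(\left(-1\right) 2\right) \left(-13\right) = 5 + 2 \left(-2\right) \left(-13\right) = 5 - -52 = 5 + 52 = 57$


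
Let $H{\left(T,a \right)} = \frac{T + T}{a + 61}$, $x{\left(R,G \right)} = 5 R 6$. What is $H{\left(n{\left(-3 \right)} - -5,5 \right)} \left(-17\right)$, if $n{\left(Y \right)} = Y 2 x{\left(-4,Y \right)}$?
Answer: $- \frac{12325}{33} \approx -373.48$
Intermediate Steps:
$x{\left(R,G \right)} = 30 R$
$n{\left(Y \right)} = - 240 Y$ ($n{\left(Y \right)} = Y 2 \cdot 30 \left(-4\right) = 2 Y \left(-120\right) = - 240 Y$)
$H{\left(T,a \right)} = \frac{2 T}{61 + a}$
$H{\left(n{\left(-3 \right)} - -5,5 \right)} \left(-17\right) = \frac{2 \left(\left(-240\right) \left(-3\right) - -5\right)}{61 + 5} \left(-17\right) = \frac{2 \left(720 + 5\right)}{66} \left(-17\right) = 2 \cdot 725 \cdot \frac{1}{66} \left(-17\right) = \frac{725}{33} \left(-17\right) = - \frac{12325}{33}$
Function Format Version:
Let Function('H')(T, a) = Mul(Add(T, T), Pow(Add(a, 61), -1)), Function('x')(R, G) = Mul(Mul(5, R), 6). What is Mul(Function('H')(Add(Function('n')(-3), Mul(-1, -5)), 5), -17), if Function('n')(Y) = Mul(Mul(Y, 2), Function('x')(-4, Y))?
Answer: Rational(-12325, 33) ≈ -373.48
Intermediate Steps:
Function('x')(R, G) = Mul(30, R)
Function('n')(Y) = Mul(-240, Y) (Function('n')(Y) = Mul(Mul(Y, 2), Mul(30, -4)) = Mul(Mul(2, Y), -120) = Mul(-240, Y))
Function('H')(T, a) = Mul(2, T, Pow(Add(61, a), -1)) (Function('H')(T, a) = Mul(Mul(2, T), Pow(Add(61, a), -1)) = Mul(2, T, Pow(Add(61, a), -1)))
Mul(Function('H')(Add(Function('n')(-3), Mul(-1, -5)), 5), -17) = Mul(Mul(2, Add(Mul(-240, -3), Mul(-1, -5)), Pow(Add(61, 5), -1)), -17) = Mul(Mul(2, Add(720, 5), Pow(66, -1)), -17) = Mul(Mul(2, 725, Rational(1, 66)), -17) = Mul(Rational(725, 33), -17) = Rational(-12325, 33)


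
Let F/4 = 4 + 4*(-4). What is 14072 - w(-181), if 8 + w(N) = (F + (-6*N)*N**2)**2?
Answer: -1265822404232324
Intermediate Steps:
F = -48 (F = 4*(4 + 4*(-4)) = 4*(4 - 16) = 4*(-12) = -48)
w(N) = -8 + (-48 - 6*N**3)**2 (w(N) = -8 + (-48 + (-6*N)*N**2)**2 = -8 + (-48 - 6*N**3)**2)
14072 - w(-181) = 14072 - (-8 + 36*(8 + (-181)**3)**2) = 14072 - (-8 + 36*(8 - 5929741)**2) = 14072 - (-8 + 36*(-5929733)**2) = 14072 - (-8 + 36*35161733451289) = 14072 - (-8 + 1265822404246404) = 14072 - 1*1265822404246396 = 14072 - 1265822404246396 = -1265822404232324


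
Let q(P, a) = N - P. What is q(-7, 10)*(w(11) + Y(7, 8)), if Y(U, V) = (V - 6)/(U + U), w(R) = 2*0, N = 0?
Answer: 1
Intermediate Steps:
q(P, a) = -P (q(P, a) = 0 - P = -P)
w(R) = 0
Y(U, V) = (-6 + V)/(2*U) (Y(U, V) = (-6 + V)/((2*U)) = (-6 + V)*(1/(2*U)) = (-6 + V)/(2*U))
q(-7, 10)*(w(11) + Y(7, 8)) = (-1*(-7))*(0 + (1/2)*(-6 + 8)/7) = 7*(0 + (1/2)*(1/7)*2) = 7*(0 + 1/7) = 7*(1/7) = 1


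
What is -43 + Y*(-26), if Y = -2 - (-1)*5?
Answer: -121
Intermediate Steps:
Y = 3 (Y = -2 - 1*(-5) = -2 + 5 = 3)
-43 + Y*(-26) = -43 + 3*(-26) = -43 - 78 = -121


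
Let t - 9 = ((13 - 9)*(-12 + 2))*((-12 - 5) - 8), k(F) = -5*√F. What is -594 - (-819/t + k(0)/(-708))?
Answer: -598527/1009 ≈ -593.19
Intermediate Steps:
t = 1009 (t = 9 + ((13 - 9)*(-12 + 2))*((-12 - 5) - 8) = 9 + (4*(-10))*(-17 - 8) = 9 - 40*(-25) = 9 + 1000 = 1009)
-594 - (-819/t + k(0)/(-708)) = -594 - (-819/1009 - 5*√0/(-708)) = -594 - (-819*1/1009 - 5*0*(-1/708)) = -594 - (-819/1009 + 0*(-1/708)) = -594 - (-819/1009 + 0) = -594 - 1*(-819/1009) = -594 + 819/1009 = -598527/1009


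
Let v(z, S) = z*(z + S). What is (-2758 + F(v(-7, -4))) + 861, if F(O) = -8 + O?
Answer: -1828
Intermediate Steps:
v(z, S) = z*(S + z)
(-2758 + F(v(-7, -4))) + 861 = (-2758 + (-8 - 7*(-4 - 7))) + 861 = (-2758 + (-8 - 7*(-11))) + 861 = (-2758 + (-8 + 77)) + 861 = (-2758 + 69) + 861 = -2689 + 861 = -1828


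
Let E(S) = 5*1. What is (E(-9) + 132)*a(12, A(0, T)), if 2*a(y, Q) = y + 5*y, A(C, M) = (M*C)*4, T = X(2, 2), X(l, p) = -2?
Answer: 4932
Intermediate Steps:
T = -2
A(C, M) = 4*C*M (A(C, M) = (C*M)*4 = 4*C*M)
a(y, Q) = 3*y (a(y, Q) = (y + 5*y)/2 = (6*y)/2 = 3*y)
E(S) = 5
(E(-9) + 132)*a(12, A(0, T)) = (5 + 132)*(3*12) = 137*36 = 4932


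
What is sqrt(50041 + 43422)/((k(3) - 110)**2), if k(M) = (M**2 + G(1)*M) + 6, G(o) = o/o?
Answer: sqrt(93463)/8464 ≈ 0.036120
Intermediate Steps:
G(o) = 1
k(M) = 6 + M + M**2 (k(M) = (M**2 + 1*M) + 6 = (M**2 + M) + 6 = (M + M**2) + 6 = 6 + M + M**2)
sqrt(50041 + 43422)/((k(3) - 110)**2) = sqrt(50041 + 43422)/(((6 + 3 + 3**2) - 110)**2) = sqrt(93463)/(((6 + 3 + 9) - 110)**2) = sqrt(93463)/((18 - 110)**2) = sqrt(93463)/((-92)**2) = sqrt(93463)/8464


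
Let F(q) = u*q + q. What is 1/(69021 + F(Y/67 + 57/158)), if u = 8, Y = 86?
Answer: 10586/730812969 ≈ 1.4485e-5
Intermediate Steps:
F(q) = 9*q (F(q) = 8*q + q = 9*q)
1/(69021 + F(Y/67 + 57/158)) = 1/(69021 + 9*(86/67 + 57/158)) = 1/(69021 + 9*(17407/10586)) = 1/(69021 + 156663/10586) = 1/(730812969/10586) = 10586/730812969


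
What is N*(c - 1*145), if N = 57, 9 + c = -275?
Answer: -24453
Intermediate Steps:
c = -284 (c = -9 - 275 = -284)
N*(c - 1*145) = 57*(-284 - 1*145) = 57*(-284 - 145) = 57*(-429) = -24453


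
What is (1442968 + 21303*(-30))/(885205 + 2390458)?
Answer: 803878/3275663 ≈ 0.24541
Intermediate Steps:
(1442968 + 21303*(-30))/(885205 + 2390458) = (1442968 - 639090)/3275663 = 803878*(1/3275663) = 803878/3275663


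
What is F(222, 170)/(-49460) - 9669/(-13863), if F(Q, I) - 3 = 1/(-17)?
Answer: 270973181/388542922 ≈ 0.69741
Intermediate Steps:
F(Q, I) = 50/17 (F(Q, I) = 3 + 1/(-17) = 3 - 1/17 = 50/17)
F(222, 170)/(-49460) - 9669/(-13863) = (50/17)/(-49460) - 9669/(-13863) = (50/17)*(-1/49460) - 9669*(-1/13863) = -5/84082 + 3223/4621 = 270973181/388542922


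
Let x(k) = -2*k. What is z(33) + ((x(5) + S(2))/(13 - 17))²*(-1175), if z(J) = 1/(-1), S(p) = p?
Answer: -4701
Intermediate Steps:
z(J) = -1
z(33) + ((x(5) + S(2))/(13 - 17))²*(-1175) = -1 + ((-2*5 + 2)/(13 - 17))²*(-1175) = -1 + ((-10 + 2)/(-4))²*(-1175) = -1 + (-8*(-¼))²*(-1175) = -1 + 2²*(-1175) = -1 + 4*(-1175) = -1 - 4700 = -4701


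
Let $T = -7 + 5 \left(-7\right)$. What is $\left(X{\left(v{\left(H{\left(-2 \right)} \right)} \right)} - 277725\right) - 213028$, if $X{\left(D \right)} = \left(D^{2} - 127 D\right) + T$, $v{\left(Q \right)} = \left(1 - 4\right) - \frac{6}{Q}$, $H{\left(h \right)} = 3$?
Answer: $-490135$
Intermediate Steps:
$T = -42$ ($T = -7 - 35 = -42$)
$v{\left(Q \right)} = -3 - \frac{6}{Q}$
$X{\left(D \right)} = -42 + D^{2} - 127 D$ ($X{\left(D \right)} = \left(D^{2} - 127 D\right) - 42 = -42 + D^{2} - 127 D$)
$\left(X{\left(v{\left(H{\left(-2 \right)} \right)} \right)} - 277725\right) - 213028 = \left(\left(-42 + \left(-3 - \frac{6}{3}\right)^{2} - 127 \left(-3 - \frac{6}{3}\right)\right) - 277725\right) - 213028 = \left(\left(-42 + \left(-3 - 2\right)^{2} - 127 \left(-3 - 2\right)\right) - 277725\right) - 213028 = \left(\left(-42 + \left(-5\right)^{2} - -635\right) - 277725\right) - 213028 = \left(\left(-42 + 25 + 635\right) - 277725\right) - 213028 = \left(618 - 277725\right) - 213028 = -277107 - 213028 = -490135$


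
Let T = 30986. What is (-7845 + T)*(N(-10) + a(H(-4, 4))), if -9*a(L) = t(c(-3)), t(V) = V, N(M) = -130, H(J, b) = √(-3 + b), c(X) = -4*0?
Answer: -3008330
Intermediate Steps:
c(X) = 0
a(L) = 0 (a(L) = -⅑*0 = 0)
(-7845 + T)*(N(-10) + a(H(-4, 4))) = (-7845 + 30986)*(-130 + 0) = 23141*(-130) = -3008330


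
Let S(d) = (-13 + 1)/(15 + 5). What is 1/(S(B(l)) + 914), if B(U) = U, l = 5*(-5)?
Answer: 5/4567 ≈ 0.0010948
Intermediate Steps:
l = -25
S(d) = -3/5 (S(d) = -12/20 = -12*1/20 = -3/5)
1/(S(B(l)) + 914) = 1/(-3/5 + 914) = 1/(4567/5) = 5/4567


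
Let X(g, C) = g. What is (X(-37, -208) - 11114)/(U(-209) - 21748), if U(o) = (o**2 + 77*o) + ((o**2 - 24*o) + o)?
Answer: -11151/54328 ≈ -0.20525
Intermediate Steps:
U(o) = 2*o**2 + 54*o (U(o) = (o**2 + 77*o) + (o**2 - 23*o) = 2*o**2 + 54*o)
(X(-37, -208) - 11114)/(U(-209) - 21748) = (-37 - 11114)/(2*(-209)*(27 - 209) - 21748) = -11151/(2*(-209)*(-182) - 21748) = -11151/(76076 - 21748) = -11151/54328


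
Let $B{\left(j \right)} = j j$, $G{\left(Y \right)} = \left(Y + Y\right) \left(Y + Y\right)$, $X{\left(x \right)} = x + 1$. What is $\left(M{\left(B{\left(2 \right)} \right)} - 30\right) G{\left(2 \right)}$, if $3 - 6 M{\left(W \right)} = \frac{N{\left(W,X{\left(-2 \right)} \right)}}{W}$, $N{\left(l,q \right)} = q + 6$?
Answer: $- \frac{1426}{3} \approx -475.33$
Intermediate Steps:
$X{\left(x \right)} = 1 + x$
$G{\left(Y \right)} = 4 Y^{2}$ ($G{\left(Y \right)} = 2 Y 2 Y = 4 Y^{2}$)
$B{\left(j \right)} = j^{2}$
$N{\left(l,q \right)} = 6 + q$
$M{\left(W \right)} = \frac{1}{2} - \frac{5}{6 W}$ ($M{\left(W \right)} = \frac{1}{2} - \frac{\left(6 + \left(1 - 2\right)\right) \frac{1}{W}}{6} = \frac{1}{2} - \frac{\left(6 - 1\right) \frac{1}{W}}{6} = \frac{1}{2} - \frac{5 \frac{1}{W}}{6} = \frac{1}{2} - \frac{5}{6 W}$)
$\left(M{\left(B{\left(2 \right)} \right)} - 30\right) G{\left(2 \right)} = \left(\frac{-5 + 3 \cdot 2^{2}}{6 \cdot 2^{2}} - 30\right) 4 \cdot 2^{2} = \left(\frac{-5 + 3 \cdot 4}{6 \cdot 4} - 30\right) 4 \cdot 4 = \left(\frac{1}{6} \cdot \frac{1}{4} \left(-5 + 12\right) - 30\right) 16 = \left(\frac{1}{6} \cdot \frac{1}{4} \cdot 7 - 30\right) 16 = \left(\frac{7}{24} - 30\right) 16 = \left(- \frac{713}{24}\right) 16 = - \frac{1426}{3}$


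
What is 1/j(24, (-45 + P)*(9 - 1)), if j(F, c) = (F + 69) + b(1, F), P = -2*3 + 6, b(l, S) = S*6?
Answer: 1/237 ≈ 0.0042194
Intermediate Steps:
b(l, S) = 6*S
P = 0 (P = -6 + 6 = 0)
j(F, c) = 69 + 7*F (j(F, c) = (F + 69) + 6*F = (69 + F) + 6*F = 69 + 7*F)
1/j(24, (-45 + P)*(9 - 1)) = 1/(69 + 7*24) = 1/(69 + 168) = 1/237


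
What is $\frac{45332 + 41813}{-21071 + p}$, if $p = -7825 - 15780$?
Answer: $- \frac{87145}{44676} \approx -1.9506$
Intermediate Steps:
$p = -23605$
$\frac{45332 + 41813}{-21071 + p} = \frac{45332 + 41813}{-21071 - 23605} = \frac{87145}{-44676} = 87145 \left(- \frac{1}{44676}\right) = - \frac{87145}{44676}$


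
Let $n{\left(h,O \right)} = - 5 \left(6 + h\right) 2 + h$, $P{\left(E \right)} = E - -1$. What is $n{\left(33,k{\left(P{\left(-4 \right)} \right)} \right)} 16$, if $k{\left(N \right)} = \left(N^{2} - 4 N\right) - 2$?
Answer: $-5712$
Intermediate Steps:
$P{\left(E \right)} = 1 + E$ ($P{\left(E \right)} = E + 1 = 1 + E$)
$k{\left(N \right)} = -2 + N^{2} - 4 N$
$n{\left(h,O \right)} = -60 - 9 h$ ($n{\left(h,O \right)} = \left(-30 - 5 h\right) 2 + h = \left(-60 - 10 h\right) + h = -60 - 9 h$)
$n{\left(33,k{\left(P{\left(-4 \right)} \right)} \right)} 16 = \left(-60 - 297\right) 16 = \left(-357\right) 16 = -5712$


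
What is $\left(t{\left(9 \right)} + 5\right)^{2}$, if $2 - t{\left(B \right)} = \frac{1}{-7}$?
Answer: $\frac{2500}{49} \approx 51.02$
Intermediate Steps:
$t{\left(B \right)} = \frac{15}{7}$ ($t{\left(B \right)} = 2 - \frac{1}{-7} = 2 - - \frac{1}{7} = 2 + \frac{1}{7} = \frac{15}{7}$)
$\left(t{\left(9 \right)} + 5\right)^{2} = \left(\frac{15}{7} + 5\right)^{2} = \left(\frac{50}{7}\right)^{2} = \frac{2500}{49}$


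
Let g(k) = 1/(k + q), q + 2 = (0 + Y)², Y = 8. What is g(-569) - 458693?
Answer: -232557352/507 ≈ -4.5869e+5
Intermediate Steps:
q = 62 (q = -2 + (0 + 8)² = -2 + 8² = -2 + 64 = 62)
g(k) = 1/(62 + k) (g(k) = 1/(k + 62) = 1/(62 + k))
g(-569) - 458693 = 1/(62 - 569) - 458693 = 1/(-507) - 458693 = -1/507 - 458693 = -232557352/507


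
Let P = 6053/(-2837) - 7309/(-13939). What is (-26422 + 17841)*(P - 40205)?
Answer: 13643516012522869/39544943 ≈ 3.4501e+8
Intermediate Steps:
P = -63637134/39544943 (P = 6053*(-1/2837) - 7309*(-1/13939) = -6053/2837 + 7309/13939 = -63637134/39544943 ≈ -1.6092)
(-26422 + 17841)*(P - 40205) = (-26422 + 17841)*(-63637134/39544943 - 40205) = -8581*(-1589968070449/39544943) = 13643516012522869/39544943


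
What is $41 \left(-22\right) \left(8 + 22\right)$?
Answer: $-27060$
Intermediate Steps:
$41 \left(-22\right) \left(8 + 22\right) = \left(-902\right) 30 = -27060$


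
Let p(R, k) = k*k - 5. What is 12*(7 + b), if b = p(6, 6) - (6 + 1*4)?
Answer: 336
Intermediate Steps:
p(R, k) = -5 + k² (p(R, k) = k² - 5 = -5 + k²)
b = 21 (b = (-5 + 6²) - (6 + 1*4) = (-5 + 36) - (6 + 4) = 31 - 1*10 = 31 - 10 = 21)
12*(7 + b) = 12*(7 + 21) = 12*28 = 336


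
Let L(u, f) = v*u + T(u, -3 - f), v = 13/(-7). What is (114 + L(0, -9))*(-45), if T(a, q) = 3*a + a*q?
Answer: -5130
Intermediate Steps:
v = -13/7 (v = 13*(-⅐) = -13/7 ≈ -1.8571)
L(u, f) = -13*u/7 - f*u (L(u, f) = -13*u/7 + u*(3 + (-3 - f)) = -13*u/7 + u*(-f) = -13*u/7 - f*u)
(114 + L(0, -9))*(-45) = (114 + (⅐)*0*(-13 - 7*(-9)))*(-45) = (114 + (⅐)*0*(-13 + 63))*(-45) = (114 + (⅐)*0*50)*(-45) = (114 + 0)*(-45) = 114*(-45) = -5130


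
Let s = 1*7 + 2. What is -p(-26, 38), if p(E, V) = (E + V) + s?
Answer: -21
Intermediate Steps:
s = 9 (s = 7 + 2 = 9)
p(E, V) = 9 + E + V (p(E, V) = (E + V) + 9 = 9 + E + V)
-p(-26, 38) = -(9 - 26 + 38) = -1*21 = -21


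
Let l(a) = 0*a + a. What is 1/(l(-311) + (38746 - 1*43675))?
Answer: -1/5240 ≈ -0.00019084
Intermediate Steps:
l(a) = a (l(a) = 0 + a = a)
1/(l(-311) + (38746 - 1*43675)) = 1/(-311 + (38746 - 1*43675)) = 1/(-311 + (38746 - 43675)) = 1/(-311 - 4929) = 1/(-5240) = -1/5240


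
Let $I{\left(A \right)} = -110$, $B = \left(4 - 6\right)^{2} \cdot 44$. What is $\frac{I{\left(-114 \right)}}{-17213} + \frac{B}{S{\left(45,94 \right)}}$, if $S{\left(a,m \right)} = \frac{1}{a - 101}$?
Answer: $- \frac{169651218}{17213} \approx -9856.0$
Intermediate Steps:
$B = 176$ ($B = \left(-2\right)^{2} \cdot 44 = 4 \cdot 44 = 176$)
$S{\left(a,m \right)} = \frac{1}{-101 + a}$
$\frac{I{\left(-114 \right)}}{-17213} + \frac{B}{S{\left(45,94 \right)}} = - \frac{110}{-17213} + \frac{176}{\frac{1}{-101 + 45}} = \left(-110\right) \left(- \frac{1}{17213}\right) + \frac{176}{\frac{1}{-56}} = \frac{110}{17213} + \frac{176}{- \frac{1}{56}} = \frac{110}{17213} + 176 \left(-56\right) = \frac{110}{17213} - 9856 = - \frac{169651218}{17213}$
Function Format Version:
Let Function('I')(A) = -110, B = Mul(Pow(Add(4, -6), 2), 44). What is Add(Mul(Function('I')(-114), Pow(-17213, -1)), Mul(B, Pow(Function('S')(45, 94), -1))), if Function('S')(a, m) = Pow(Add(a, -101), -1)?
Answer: Rational(-169651218, 17213) ≈ -9856.0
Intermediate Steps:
B = 176 (B = Mul(Pow(-2, 2), 44) = Mul(4, 44) = 176)
Function('S')(a, m) = Pow(Add(-101, a), -1)
Add(Mul(Function('I')(-114), Pow(-17213, -1)), Mul(B, Pow(Function('S')(45, 94), -1))) = Add(Mul(-110, Pow(-17213, -1)), Mul(176, Pow(Pow(Add(-101, 45), -1), -1))) = Add(Mul(-110, Rational(-1, 17213)), Mul(176, Pow(Pow(-56, -1), -1))) = Add(Rational(110, 17213), Mul(176, Pow(Rational(-1, 56), -1))) = Add(Rational(110, 17213), Mul(176, -56)) = Add(Rational(110, 17213), -9856) = Rational(-169651218, 17213)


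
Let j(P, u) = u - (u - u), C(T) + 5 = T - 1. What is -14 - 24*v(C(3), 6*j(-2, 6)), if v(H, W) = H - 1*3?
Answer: 130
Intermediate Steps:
C(T) = -6 + T (C(T) = -5 + (T - 1) = -5 + (-1 + T) = -6 + T)
j(P, u) = u (j(P, u) = u - 1*0 = u + 0 = u)
v(H, W) = -3 + H (v(H, W) = H - 3 = -3 + H)
-14 - 24*v(C(3), 6*j(-2, 6)) = -14 - 24*(-3 + (-6 + 3)) = -14 - 24*(-3 - 3) = -14 - 24*(-6) = -14 + 144 = 130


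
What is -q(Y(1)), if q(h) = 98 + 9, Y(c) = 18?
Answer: -107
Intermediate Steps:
q(h) = 107
-q(Y(1)) = -1*107 = -107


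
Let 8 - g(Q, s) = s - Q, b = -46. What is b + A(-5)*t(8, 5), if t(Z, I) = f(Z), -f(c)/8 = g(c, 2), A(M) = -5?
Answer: 514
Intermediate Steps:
g(Q, s) = 8 + Q - s (g(Q, s) = 8 - (s - Q) = 8 + (Q - s) = 8 + Q - s)
f(c) = -48 - 8*c (f(c) = -8*(8 + c - 1*2) = -8*(8 + c - 2) = -8*(6 + c) = -48 - 8*c)
t(Z, I) = -48 - 8*Z
b + A(-5)*t(8, 5) = -46 - 5*(-48 - 8*8) = -46 - 5*(-48 - 64) = -46 - 5*(-112) = -46 + 560 = 514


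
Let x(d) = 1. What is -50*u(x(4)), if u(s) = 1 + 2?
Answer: -150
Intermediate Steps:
u(s) = 3
-50*u(x(4)) = -50*3 = -150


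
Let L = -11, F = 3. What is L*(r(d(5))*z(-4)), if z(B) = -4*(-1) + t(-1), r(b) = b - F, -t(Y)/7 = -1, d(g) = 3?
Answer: 0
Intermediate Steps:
t(Y) = 7 (t(Y) = -7*(-1) = 7)
r(b) = -3 + b (r(b) = b - 1*3 = b - 3 = -3 + b)
z(B) = 11 (z(B) = -4*(-1) + 7 = 4 + 7 = 11)
L*(r(d(5))*z(-4)) = -11*(-3 + 3)*11 = -0*11 = -11*0 = 0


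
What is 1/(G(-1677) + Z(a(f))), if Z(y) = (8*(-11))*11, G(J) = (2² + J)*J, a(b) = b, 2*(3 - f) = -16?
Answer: 1/2804653 ≈ 3.5655e-7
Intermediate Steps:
f = 11 (f = 3 - ½*(-16) = 3 + 8 = 11)
G(J) = J*(4 + J) (G(J) = (4 + J)*J = J*(4 + J))
Z(y) = -968 (Z(y) = -88*11 = -968)
1/(G(-1677) + Z(a(f))) = 1/(-1677*(4 - 1677) - 968) = 1/(-1677*(-1673) - 968) = 1/(2805621 - 968) = 1/2804653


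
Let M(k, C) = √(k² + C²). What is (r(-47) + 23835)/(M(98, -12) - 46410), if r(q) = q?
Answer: -138000135/269234794 - 5947*√2437/269234794 ≈ -0.51365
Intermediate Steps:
M(k, C) = √(C² + k²)
(r(-47) + 23835)/(M(98, -12) - 46410) = (-47 + 23835)/(√((-12)² + 98²) - 46410) = 23788/(√(144 + 9604) - 46410) = 23788/(√9748 - 46410) = 23788/(2*√2437 - 46410) = 23788/(-46410 + 2*√2437)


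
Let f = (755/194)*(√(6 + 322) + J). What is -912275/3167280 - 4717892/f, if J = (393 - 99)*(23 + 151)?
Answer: -3752489905005861341/156446741374019280 + 228817762*√82/246973335755 ≈ -23.977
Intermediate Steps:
J = 51156 (J = 294*174 = 51156)
f = 19311390/97 + 755*√82/97 (f = (755/194)*(√(6 + 322) + 51156) = (755*(1/194))*(√328 + 51156) = 755*(2*√82 + 51156)/194 = 755*(51156 + 2*√82)/194 = 19311390/97 + 755*√82/97 ≈ 1.9916e+5)
-912275/3167280 - 4717892/f = -912275/3167280 - 4717892/(19311390/97 + 755*√82/97) = -912275*1/3167280 - 4717892/(19311390/97 + 755*√82/97) = -182455/633456 - 4717892/(19311390/97 + 755*√82/97)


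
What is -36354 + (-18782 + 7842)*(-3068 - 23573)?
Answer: 291416186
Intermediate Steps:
-36354 + (-18782 + 7842)*(-3068 - 23573) = -36354 - 10940*(-26641) = -36354 + 291452540 = 291416186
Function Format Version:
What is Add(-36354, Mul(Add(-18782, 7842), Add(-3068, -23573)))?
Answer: 291416186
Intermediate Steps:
Add(-36354, Mul(Add(-18782, 7842), Add(-3068, -23573))) = Add(-36354, Mul(-10940, -26641)) = Add(-36354, 291452540) = 291416186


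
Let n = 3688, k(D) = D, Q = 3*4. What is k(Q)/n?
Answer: 3/922 ≈ 0.0032538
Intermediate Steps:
Q = 12
k(Q)/n = 12/3688 = 12*(1/3688) = 3/922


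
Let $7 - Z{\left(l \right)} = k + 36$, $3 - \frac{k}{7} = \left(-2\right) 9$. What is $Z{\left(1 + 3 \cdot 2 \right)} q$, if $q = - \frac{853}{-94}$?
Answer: $- \frac{75064}{47} \approx -1597.1$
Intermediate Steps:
$k = 147$ ($k = 21 - 7 \left(\left(-2\right) 9\right) = 21 - -126 = 21 + 126 = 147$)
$q = \frac{853}{94}$ ($q = \left(-853\right) \left(- \frac{1}{94}\right) = \frac{853}{94} \approx 9.0745$)
$Z{\left(l \right)} = -176$ ($Z{\left(l \right)} = 7 - \left(147 + 36\right) = 7 - 183 = -176$)
$Z{\left(1 + 3 \cdot 2 \right)} q = \left(-176\right) \frac{853}{94} = - \frac{75064}{47}$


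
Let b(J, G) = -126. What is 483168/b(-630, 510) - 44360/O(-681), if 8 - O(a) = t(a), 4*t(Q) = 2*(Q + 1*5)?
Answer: -2056732/519 ≈ -3962.9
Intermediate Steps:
t(Q) = 5/2 + Q/2 (t(Q) = (2*(Q + 1*5))/4 = (2*(Q + 5))/4 = (2*(5 + Q))/4 = (10 + 2*Q)/4 = 5/2 + Q/2)
O(a) = 11/2 - a/2 (O(a) = 8 - (5/2 + a/2) = 8 + (-5/2 - a/2) = 11/2 - a/2)
483168/b(-630, 510) - 44360/O(-681) = 483168/(-126) - 44360/(11/2 - 1/2*(-681)) = 483168*(-1/126) - 44360/(11/2 + 681/2) = -11504/3 - 44360/346 = -11504/3 - 44360*1/346 = -11504/3 - 22180/173 = -2056732/519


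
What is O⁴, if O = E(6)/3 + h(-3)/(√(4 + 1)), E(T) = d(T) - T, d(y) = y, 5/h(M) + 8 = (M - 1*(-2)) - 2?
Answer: 25/14641 ≈ 0.0017075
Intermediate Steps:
h(M) = 5/(-8 + M) (h(M) = 5/(-8 + ((M - 1*(-2)) - 2)) = 5/(-8 + ((M + 2) - 2)) = 5/(-8 + ((2 + M) - 2)) = 5/(-8 + M))
E(T) = 0 (E(T) = T - T = 0)
O = -√5/11 (O = 0/3 + (5/(-8 - 3))/(√(4 + 1)) = 0*(⅓) + (5/(-11))/(√5) = 0 + (5*(-1/11))*(√5/5) = 0 - √5/11 = -√5/11 ≈ -0.20328)
O⁴ = (-√5/11)⁴ = 25/14641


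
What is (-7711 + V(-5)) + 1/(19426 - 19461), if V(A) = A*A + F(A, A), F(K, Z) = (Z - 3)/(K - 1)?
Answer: -806893/105 ≈ -7684.7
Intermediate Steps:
F(K, Z) = (-3 + Z)/(-1 + K)
V(A) = A**2 + (-3 + A)/(-1 + A) (V(A) = A*A + (-3 + A)/(-1 + A) = A**2 + (-3 + A)/(-1 + A))
(-7711 + V(-5)) + 1/(19426 - 19461) = (-7711 + (-3 - 5 + (-5)**2*(-1 - 5))/(-1 - 5)) + 1/(19426 - 19461) = (-7711 + (-3 - 5 + 25*(-6))/(-6)) + 1/(-35) = (-7711 - (-3 - 5 - 150)/6) - 1/35 = (-7711 - 1/6*(-158)) - 1/35 = (-7711 + 79/3) - 1/35 = -23054/3 - 1/35 = -806893/105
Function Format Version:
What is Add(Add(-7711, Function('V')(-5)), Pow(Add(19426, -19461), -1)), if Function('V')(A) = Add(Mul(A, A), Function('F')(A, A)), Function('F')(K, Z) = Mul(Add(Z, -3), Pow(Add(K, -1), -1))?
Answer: Rational(-806893, 105) ≈ -7684.7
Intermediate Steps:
Function('F')(K, Z) = Mul(Pow(Add(-1, K), -1), Add(-3, Z)) (Function('F')(K, Z) = Mul(Add(-3, Z), Pow(Add(-1, K), -1)) = Mul(Pow(Add(-1, K), -1), Add(-3, Z)))
Function('V')(A) = Add(Pow(A, 2), Mul(Pow(Add(-1, A), -1), Add(-3, A))) (Function('V')(A) = Add(Mul(A, A), Mul(Pow(Add(-1, A), -1), Add(-3, A))) = Add(Pow(A, 2), Mul(Pow(Add(-1, A), -1), Add(-3, A))))
Add(Add(-7711, Function('V')(-5)), Pow(Add(19426, -19461), -1)) = Add(Add(-7711, Mul(Pow(Add(-1, -5), -1), Add(-3, -5, Mul(Pow(-5, 2), Add(-1, -5))))), Pow(Add(19426, -19461), -1)) = Add(Add(-7711, Mul(Pow(-6, -1), Add(-3, -5, Mul(25, -6)))), Pow(-35, -1)) = Add(Add(-7711, Mul(Rational(-1, 6), Add(-3, -5, -150))), Rational(-1, 35)) = Add(Add(-7711, Mul(Rational(-1, 6), -158)), Rational(-1, 35)) = Add(Add(-7711, Rational(79, 3)), Rational(-1, 35)) = Add(Rational(-23054, 3), Rational(-1, 35)) = Rational(-806893, 105)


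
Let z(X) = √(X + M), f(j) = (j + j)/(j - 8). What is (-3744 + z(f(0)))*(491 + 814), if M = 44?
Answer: -4885920 + 2610*√11 ≈ -4.8773e+6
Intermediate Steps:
f(j) = 2*j/(-8 + j) (f(j) = (2*j)/(-8 + j) = 2*j/(-8 + j))
z(X) = √(44 + X) (z(X) = √(X + 44) = √(44 + X))
(-3744 + z(f(0)))*(491 + 814) = (-3744 + √(44 + 2*0/(-8 + 0)))*(491 + 814) = (-3744 + √(44 + 2*0/(-8)))*1305 = (-3744 + √(44 + 2*0*(-⅛)))*1305 = (-3744 + √(44 + 0))*1305 = (-3744 + √44)*1305 = (-3744 + 2*√11)*1305 = -4885920 + 2610*√11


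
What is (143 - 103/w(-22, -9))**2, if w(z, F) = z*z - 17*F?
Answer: 8278816144/405769 ≈ 20403.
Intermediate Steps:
w(z, F) = z**2 - 17*F
(143 - 103/w(-22, -9))**2 = (143 - 103/((-22)**2 - 17*(-9)))**2 = (143 - 103/(484 + 153))**2 = (143 - 103/637)**2 = (90988/637)**2 = 8278816144/405769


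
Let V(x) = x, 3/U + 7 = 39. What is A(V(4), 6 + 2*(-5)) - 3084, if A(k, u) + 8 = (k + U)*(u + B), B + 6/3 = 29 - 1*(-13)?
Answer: -23557/8 ≈ -2944.6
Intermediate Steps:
U = 3/32 (U = 3/(-7 + 39) = 3/32 ≈ 0.093750)
B = 40 (B = -2 + (29 - 1*(-13)) = -2 + (29 + 13) = -2 + 42 = 40)
A(k, u) = -8 + (40 + u)*(3/32 + k) (A(k, u) = -8 + (k + 3/32)*(u + 40) = -8 + (3/32 + k)*(40 + u) = -8 + (40 + u)*(3/32 + k))
A(V(4), 6 + 2*(-5)) - 3084 = (-17/4 + 40*4 + 3*(6 + 2*(-5))/32 + 4*(6 + 2*(-5))) - 3084 = (-17/4 + 160 + 3*(6 - 10)/32 + 4*(6 - 10)) - 3084 = (-17/4 + 160 + (3/32)*(-4) + 4*(-4)) - 3084 = (-17/4 + 160 - 3/8 - 16) - 3084 = 1115/8 - 3084 = -23557/8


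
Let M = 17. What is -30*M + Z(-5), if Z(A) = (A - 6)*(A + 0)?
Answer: -455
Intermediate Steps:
Z(A) = A*(-6 + A) (Z(A) = (-6 + A)*A = A*(-6 + A))
-30*M + Z(-5) = -30*17 - 5*(-6 - 5) = -510 - 5*(-11) = -510 + 55 = -455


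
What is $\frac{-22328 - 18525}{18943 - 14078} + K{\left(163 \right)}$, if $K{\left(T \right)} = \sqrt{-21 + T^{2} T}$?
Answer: $- \frac{40853}{4865} + \sqrt{4330726} \approx 2072.6$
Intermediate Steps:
$K{\left(T \right)} = \sqrt{-21 + T^{3}}$
$\frac{-22328 - 18525}{18943 - 14078} + K{\left(163 \right)} = \frac{-22328 - 18525}{18943 - 14078} + \sqrt{-21 + 163^{3}} = - \frac{40853}{4865} + \sqrt{-21 + 4330747} = \left(-40853\right) \frac{1}{4865} + \sqrt{4330726} = - \frac{40853}{4865} + \sqrt{4330726}$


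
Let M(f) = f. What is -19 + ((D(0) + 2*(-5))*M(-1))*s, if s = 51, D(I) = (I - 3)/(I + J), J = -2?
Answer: 829/2 ≈ 414.50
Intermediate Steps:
D(I) = (-3 + I)/(-2 + I) (D(I) = (I - 3)/(I - 2) = (-3 + I)/(-2 + I))
-19 + ((D(0) + 2*(-5))*M(-1))*s = -19 + (((-3 + 0)/(-2 + 0) + 2*(-5))*(-1))*51 = -19 + ((-3/(-2) - 10)*(-1))*51 = -19 + ((-1/2*(-3) - 10)*(-1))*51 = -19 + ((3/2 - 10)*(-1))*51 = -19 - 17/2*(-1)*51 = -19 + (17/2)*51 = -19 + 867/2 = 829/2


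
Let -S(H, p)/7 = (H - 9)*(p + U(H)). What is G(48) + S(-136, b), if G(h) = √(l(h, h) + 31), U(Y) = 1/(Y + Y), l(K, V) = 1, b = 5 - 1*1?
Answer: 1103305/272 + 4*√2 ≈ 4061.9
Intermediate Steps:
b = 4 (b = 5 - 1 = 4)
U(Y) = 1/(2*Y)
G(h) = 4*√2 (G(h) = √(1 + 31) = √32 = 4*√2)
S(H, p) = -7*(-9 + H)*(p + 1/(2*H)) (S(H, p) = -7*(H - 9)*(p + 1/(2*H)) = -7*(-9 + H)*(p + 1/(2*H)))
G(48) + S(-136, b) = 4*√2 + (-7/2 + 63*4 + (63/2)/(-136) - 7*(-136)*4) = 4*√2 + (-7/2 + 252 + (63/2)*(-1/136) + 3808) = 4*√2 + (-7/2 + 252 - 63/272 + 3808) = 4*√2 + 1103305/272 = 1103305/272 + 4*√2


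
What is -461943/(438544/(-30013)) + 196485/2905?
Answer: 8072389009047/254794064 ≈ 31682.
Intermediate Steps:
-461943/(438544/(-30013)) + 196485/2905 = -461943/(438544*(-1/30013)) + 196485*(1/2905) = -461943/(-438544/30013) + 39297/581 = -461943*(-30013/438544) + 39297/581 = 13864295259/438544 + 39297/581 = 8072389009047/254794064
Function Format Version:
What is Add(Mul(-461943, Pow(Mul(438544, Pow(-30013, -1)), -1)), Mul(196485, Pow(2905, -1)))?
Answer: Rational(8072389009047, 254794064) ≈ 31682.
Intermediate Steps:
Add(Mul(-461943, Pow(Mul(438544, Pow(-30013, -1)), -1)), Mul(196485, Pow(2905, -1))) = Add(Mul(-461943, Pow(Mul(438544, Rational(-1, 30013)), -1)), Mul(196485, Rational(1, 2905))) = Add(Mul(-461943, Pow(Rational(-438544, 30013), -1)), Rational(39297, 581)) = Add(Mul(-461943, Rational(-30013, 438544)), Rational(39297, 581)) = Add(Rational(13864295259, 438544), Rational(39297, 581)) = Rational(8072389009047, 254794064)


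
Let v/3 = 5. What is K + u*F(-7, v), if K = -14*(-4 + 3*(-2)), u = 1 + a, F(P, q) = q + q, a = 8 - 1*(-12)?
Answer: 770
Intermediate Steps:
a = 20 (a = 8 + 12 = 20)
v = 15 (v = 3*5 = 15)
F(P, q) = 2*q
u = 21 (u = 1 + 20 = 21)
K = 140 (K = -14*(-4 - 6) = -14*(-10) = 140)
K + u*F(-7, v) = 140 + 21*(2*15) = 140 + 21*30 = 140 + 630 = 770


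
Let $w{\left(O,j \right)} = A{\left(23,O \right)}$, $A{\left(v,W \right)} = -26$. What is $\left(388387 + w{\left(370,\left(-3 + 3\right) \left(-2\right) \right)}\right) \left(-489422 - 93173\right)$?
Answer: $-226257176795$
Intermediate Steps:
$w{\left(O,j \right)} = -26$
$\left(388387 + w{\left(370,\left(-3 + 3\right) \left(-2\right) \right)}\right) \left(-489422 - 93173\right) = \left(388387 - 26\right) \left(-489422 - 93173\right) = 388361 \left(-582595\right) = -226257176795$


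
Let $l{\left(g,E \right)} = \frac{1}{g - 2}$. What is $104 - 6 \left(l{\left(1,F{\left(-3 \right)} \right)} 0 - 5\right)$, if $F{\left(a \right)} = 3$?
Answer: $134$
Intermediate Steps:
$l{\left(g,E \right)} = \frac{1}{-2 + g}$
$104 - 6 \left(l{\left(1,F{\left(-3 \right)} \right)} 0 - 5\right) = 104 - 6 \left(\frac{1}{-2 + 1} \cdot 0 - 5\right) = 104 - 6 \left(\frac{1}{-1} \cdot 0 - 5\right) = 104 - 6 \left(\left(-1\right) 0 - 5\right) = 104 - 6 \left(0 - 5\right) = 104 - -30 = 104 + 30 = 134$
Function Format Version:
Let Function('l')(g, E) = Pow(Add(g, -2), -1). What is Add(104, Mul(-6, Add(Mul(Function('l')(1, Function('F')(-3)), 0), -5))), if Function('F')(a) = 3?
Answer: 134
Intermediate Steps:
Function('l')(g, E) = Pow(Add(-2, g), -1)
Add(104, Mul(-6, Add(Mul(Function('l')(1, Function('F')(-3)), 0), -5))) = Add(104, Mul(-6, Add(Mul(Pow(Add(-2, 1), -1), 0), -5))) = Add(104, Mul(-6, Add(Mul(Pow(-1, -1), 0), -5))) = Add(104, Mul(-6, Add(Mul(-1, 0), -5))) = Add(104, Mul(-6, Add(0, -5))) = Add(104, Mul(-6, -5)) = Add(104, 30) = 134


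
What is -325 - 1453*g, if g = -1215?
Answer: 1765070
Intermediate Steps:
-325 - 1453*g = -325 - 1453*(-1215) = -325 + 1765395 = 1765070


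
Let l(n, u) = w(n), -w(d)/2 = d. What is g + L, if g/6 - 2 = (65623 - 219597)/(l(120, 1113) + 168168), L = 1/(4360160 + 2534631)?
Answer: 627019202325/96485705254 ≈ 6.4986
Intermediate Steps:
w(d) = -2*d
l(n, u) = -2*n
L = 1/6894791 ≈ 1.4504e-7
g = 90941/13994 (g = 12 + 6*((65623 - 219597)/(-2*120 + 168168)) = 12 + 6*(-153974/(-240 + 168168)) = 12 + 6*(-153974/167928) = 12 + 6*(-153974*1/167928) = 12 + 6*(-76987/83964) = 12 - 76987/13994 = 90941/13994 ≈ 6.4986)
g + L = 90941/13994 + 1/6894791 = 627019202325/96485705254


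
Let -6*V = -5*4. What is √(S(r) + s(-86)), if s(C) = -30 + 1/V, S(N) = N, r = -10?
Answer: I*√3970/10 ≈ 6.3008*I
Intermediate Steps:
V = 10/3 (V = -(-5)*4/6 = -⅙*(-20) = 10/3 ≈ 3.3333)
s(C) = -297/10 (s(C) = -30 + 1/(10/3) = -30 + 3/10 = -297/10)
√(S(r) + s(-86)) = √(-10 - 297/10) = √(-397/10) = I*√3970/10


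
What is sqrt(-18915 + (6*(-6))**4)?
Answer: sqrt(1660701) ≈ 1288.7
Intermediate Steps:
sqrt(-18915 + (6*(-6))**4) = sqrt(-18915 + (-36)**4) = sqrt(-18915 + 1679616) = sqrt(1660701)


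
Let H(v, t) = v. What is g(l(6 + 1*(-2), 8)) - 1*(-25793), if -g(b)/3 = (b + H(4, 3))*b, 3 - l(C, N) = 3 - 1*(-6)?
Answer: 25757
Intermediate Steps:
l(C, N) = -6 (l(C, N) = 3 - (3 - 1*(-6)) = 3 - (3 + 6) = 3 - 1*9 = 3 - 9 = -6)
g(b) = -3*b*(4 + b) (g(b) = -3*(b + 4)*b = -3*(4 + b)*b = -3*b*(4 + b))
g(l(6 + 1*(-2), 8)) - 1*(-25793) = -3*(-6)*(4 - 6) - 1*(-25793) = -3*(-6)*(-2) + 25793 = -36 + 25793 = 25757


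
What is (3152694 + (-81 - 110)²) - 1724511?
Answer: 1464664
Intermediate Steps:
(3152694 + (-81 - 110)²) - 1724511 = (3152694 + (-191)²) - 1724511 = (3152694 + 36481) - 1724511 = 3189175 - 1724511 = 1464664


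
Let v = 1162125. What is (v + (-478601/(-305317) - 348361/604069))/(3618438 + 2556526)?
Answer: 214333842336777157/1138864263269519572 ≈ 0.18820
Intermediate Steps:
(v + (-478601/(-305317) - 348361/604069))/(3618438 + 2556526) = (1162125 + (-478601/(-305317) - 348361/604069))/(3618438 + 2556526) = (1162125 + (-478601*(-1/305317) - 348361*1/604069))/6174964 = (1162125 + (478601/305317 - 348361/604069))*(1/6174964) = (1162125 + 182747492032/184432534873)*(1/6174964) = (214333842336777157/184432534873)*(1/6174964) = 214333842336777157/1138864263269519572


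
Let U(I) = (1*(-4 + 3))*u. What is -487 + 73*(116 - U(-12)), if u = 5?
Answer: 8346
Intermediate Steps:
U(I) = -5 (U(I) = (1*(-4 + 3))*5 = (1*(-1))*5 = -1*5 = -5)
-487 + 73*(116 - U(-12)) = -487 + 73*(116 - 1*(-5)) = -487 + 73*(116 + 5) = -487 + 73*121 = -487 + 8833 = 8346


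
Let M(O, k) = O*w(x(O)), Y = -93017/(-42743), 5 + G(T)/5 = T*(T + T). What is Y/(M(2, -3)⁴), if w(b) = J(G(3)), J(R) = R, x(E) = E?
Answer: 93017/12207828230000 ≈ 7.6194e-9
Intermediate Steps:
G(T) = -25 + 10*T² (G(T) = -25 + 5*(T*(T + T)) = -25 + 5*(T*(2*T)) = -25 + 5*(2*T²) = -25 + 10*T²)
Y = 93017/42743 (Y = -93017*(-1/42743) = 93017/42743 ≈ 2.1762)
w(b) = 65 (w(b) = -25 + 10*3² = -25 + 10*9 = -25 + 90 = 65)
M(O, k) = 65*O (M(O, k) = O*65 = 65*O)
Y/(M(2, -3)⁴) = 93017/(42743*((65*2)⁴)) = 93017/(42743*(130⁴)) = (93017/42743)/285610000 = (93017/42743)*(1/285610000) = 93017/12207828230000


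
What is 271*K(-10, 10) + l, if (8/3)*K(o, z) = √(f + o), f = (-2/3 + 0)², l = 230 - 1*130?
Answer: 100 + 271*I*√86/8 ≈ 100.0 + 314.14*I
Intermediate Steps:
l = 100 (l = 230 - 130 = 100)
f = 4/9 (f = (-2*⅓ + 0)² = (-⅔ + 0)² = (-⅔)² = 4/9 ≈ 0.44444)
K(o, z) = 3*√(4/9 + o)/8
271*K(-10, 10) + l = 271*(√(4 + 9*(-10))/8) + 100 = 271*(√(4 - 90)/8) + 100 = 271*(√(-86)/8) + 100 = 271*((I*√86)/8) + 100 = 271*(I*√86/8) + 100 = 271*I*√86/8 + 100 = 100 + 271*I*√86/8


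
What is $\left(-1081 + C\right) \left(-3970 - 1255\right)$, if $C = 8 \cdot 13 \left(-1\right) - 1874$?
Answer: $15983275$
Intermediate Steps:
$C = -1978$ ($C = 104 \left(-1\right) - 1874 = -104 - 1874 = -1978$)
$\left(-1081 + C\right) \left(-3970 - 1255\right) = \left(-1081 - 1978\right) \left(-3970 - 1255\right) = \left(-3059\right) \left(-5225\right) = 15983275$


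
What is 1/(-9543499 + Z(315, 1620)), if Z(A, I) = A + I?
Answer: -1/9541564 ≈ -1.0480e-7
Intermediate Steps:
1/(-9543499 + Z(315, 1620)) = 1/(-9543499 + (315 + 1620)) = 1/(-9543499 + 1935) = 1/(-9541564) = -1/9541564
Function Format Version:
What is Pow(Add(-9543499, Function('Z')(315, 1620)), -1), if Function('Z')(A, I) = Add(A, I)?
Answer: Rational(-1, 9541564) ≈ -1.0480e-7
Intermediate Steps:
Pow(Add(-9543499, Function('Z')(315, 1620)), -1) = Pow(Add(-9543499, Add(315, 1620)), -1) = Pow(Add(-9543499, 1935), -1) = Pow(-9541564, -1) = Rational(-1, 9541564)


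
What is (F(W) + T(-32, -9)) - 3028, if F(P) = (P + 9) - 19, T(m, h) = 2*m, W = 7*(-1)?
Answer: -3109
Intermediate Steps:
W = -7
F(P) = -10 + P (F(P) = (9 + P) - 19 = -10 + P)
(F(W) + T(-32, -9)) - 3028 = ((-10 - 7) + 2*(-32)) - 3028 = (-17 - 64) - 3028 = -81 - 3028 = -3109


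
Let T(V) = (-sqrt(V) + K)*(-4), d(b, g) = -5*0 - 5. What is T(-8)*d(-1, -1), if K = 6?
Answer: 120 - 40*I*sqrt(2) ≈ 120.0 - 56.569*I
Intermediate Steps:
d(b, g) = -5 (d(b, g) = 0 - 5 = -5)
T(V) = -24 + 4*sqrt(V) (T(V) = (-sqrt(V) + 6)*(-4) = (6 - sqrt(V))*(-4) = -24 + 4*sqrt(V))
T(-8)*d(-1, -1) = (-24 + 4*sqrt(-8))*(-5) = (-24 + 4*(2*I*sqrt(2)))*(-5) = (-24 + 8*I*sqrt(2))*(-5) = 120 - 40*I*sqrt(2)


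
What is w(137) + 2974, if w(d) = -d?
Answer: 2837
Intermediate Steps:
w(137) + 2974 = -1*137 + 2974 = -137 + 2974 = 2837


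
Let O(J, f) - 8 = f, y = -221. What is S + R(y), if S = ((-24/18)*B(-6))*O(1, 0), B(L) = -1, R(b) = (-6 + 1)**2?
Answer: 107/3 ≈ 35.667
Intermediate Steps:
R(b) = 25 (R(b) = (-5)**2 = 25)
O(J, f) = 8 + f
S = 32/3 (S = (-24/18*(-1))*(8 + 0) = (-24*1/18*(-1))*8 = -4/3*(-1)*8 = (4/3)*8 = 32/3 ≈ 10.667)
S + R(y) = 32/3 + 25 = 107/3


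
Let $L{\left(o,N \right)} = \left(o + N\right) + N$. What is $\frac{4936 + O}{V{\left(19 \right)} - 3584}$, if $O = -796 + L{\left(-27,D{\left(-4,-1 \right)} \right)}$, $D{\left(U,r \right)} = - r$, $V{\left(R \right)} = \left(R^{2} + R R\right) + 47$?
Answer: $- \frac{823}{563} \approx -1.4618$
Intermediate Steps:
$V{\left(R \right)} = 47 + 2 R^{2}$ ($V{\left(R \right)} = \left(R^{2} + R^{2}\right) + 47 = 2 R^{2} + 47 = 47 + 2 R^{2}$)
$L{\left(o,N \right)} = o + 2 N$ ($L{\left(o,N \right)} = \left(N + o\right) + N = o + 2 N$)
$O = -821$ ($O = -796 - \left(27 - 2 \left(\left(-1\right) \left(-1\right)\right)\right) = -796 + \left(-27 + 2 \cdot 1\right) = -796 + \left(-27 + 2\right) = -796 - 25 = -821$)
$\frac{4936 + O}{V{\left(19 \right)} - 3584} = \frac{4936 - 821}{\left(47 + 2 \cdot 19^{2}\right) - 3584} = \frac{4115}{\left(47 + 2 \cdot 361\right) - 3584} = \frac{4115}{\left(47 + 722\right) - 3584} = \frac{4115}{769 - 3584} = \frac{4115}{-2815} = 4115 \left(- \frac{1}{2815}\right) = - \frac{823}{563}$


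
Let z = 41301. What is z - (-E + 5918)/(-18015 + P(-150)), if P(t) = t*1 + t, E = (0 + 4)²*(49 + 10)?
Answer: 252144263/6105 ≈ 41301.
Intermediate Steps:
E = 944 (E = 4²*59 = 16*59 = 944)
P(t) = 2*t (P(t) = t + t = 2*t)
z - (-E + 5918)/(-18015 + P(-150)) = 41301 - (-1*944 + 5918)/(-18015 + 2*(-150)) = 41301 - (-944 + 5918)/(-18015 - 300) = 41301 - 4974/(-18315) = 41301 - 4974*(-1)/18315 = 41301 - 1*(-1658/6105) = 41301 + 1658/6105 = 252144263/6105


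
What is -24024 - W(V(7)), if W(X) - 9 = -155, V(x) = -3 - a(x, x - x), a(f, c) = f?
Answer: -23878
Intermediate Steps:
V(x) = -3 - x
W(X) = -146 (W(X) = 9 - 155 = -146)
-24024 - W(V(7)) = -24024 - 1*(-146) = -24024 + 146 = -23878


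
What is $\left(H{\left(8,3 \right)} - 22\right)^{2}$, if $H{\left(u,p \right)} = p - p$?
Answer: $484$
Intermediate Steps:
$H{\left(u,p \right)} = 0$
$\left(H{\left(8,3 \right)} - 22\right)^{2} = \left(0 - 22\right)^{2} = \left(-22\right)^{2} = 484$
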